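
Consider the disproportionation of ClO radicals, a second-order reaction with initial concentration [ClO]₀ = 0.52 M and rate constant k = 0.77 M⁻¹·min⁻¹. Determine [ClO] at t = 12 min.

0.08958 M

Step 1: For a second-order reaction: 1/[ClO] = 1/[ClO]₀ + kt
Step 2: 1/[ClO] = 1/0.52 + 0.77 × 12
Step 3: 1/[ClO] = 1.923 + 9.24 = 11.16
Step 4: [ClO] = 1/11.16 = 0.08958 M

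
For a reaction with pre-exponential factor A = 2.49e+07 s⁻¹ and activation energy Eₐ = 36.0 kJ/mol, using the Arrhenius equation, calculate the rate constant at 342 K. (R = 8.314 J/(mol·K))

7.90e+01 s⁻¹

Step 1: Use the Arrhenius equation: k = A × exp(-Eₐ/RT)
Step 2: Convert Eₐ to J/mol: 36.0 kJ/mol = 36000 J/mol
Step 3: Calculate the exponent: -Eₐ/(RT) = -36000/(8.314 × 342) = -12.66095
Step 4: k = 2.49e+07 × exp(-12.66095)
Step 5: k = 2.49e+07 × 3.17263e-06 = 7.8998e+01 s⁻¹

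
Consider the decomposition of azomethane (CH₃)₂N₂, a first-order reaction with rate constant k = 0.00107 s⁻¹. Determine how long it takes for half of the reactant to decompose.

647.8 s

Step 1: For a first-order reaction, t₁/₂ = ln(2)/k
Step 2: t₁/₂ = ln(2)/0.00107
Step 3: t₁/₂ = 0.6931/0.00107 = 647.8 s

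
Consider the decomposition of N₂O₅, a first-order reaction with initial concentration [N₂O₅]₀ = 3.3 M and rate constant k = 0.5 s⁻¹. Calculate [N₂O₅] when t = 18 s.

0.0004073 M

Step 1: For a first-order reaction: [N₂O₅] = [N₂O₅]₀ × e^(-kt)
Step 2: [N₂O₅] = 3.3 × e^(-0.5 × 18)
Step 3: [N₂O₅] = 3.3 × e^(-9)
Step 4: [N₂O₅] = 3.3 × 0.00012341 = 0.0004073 M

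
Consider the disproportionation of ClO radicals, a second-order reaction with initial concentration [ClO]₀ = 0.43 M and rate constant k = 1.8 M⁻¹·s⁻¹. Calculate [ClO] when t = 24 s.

0.02197 M

Step 1: For a second-order reaction: 1/[ClO] = 1/[ClO]₀ + kt
Step 2: 1/[ClO] = 1/0.43 + 1.8 × 24
Step 3: 1/[ClO] = 2.326 + 43.2 = 45.53
Step 4: [ClO] = 1/45.53 = 0.02197 M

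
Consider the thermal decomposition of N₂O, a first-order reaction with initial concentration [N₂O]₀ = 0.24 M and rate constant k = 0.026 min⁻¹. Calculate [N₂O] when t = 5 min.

0.2107 M

Step 1: For a first-order reaction: [N₂O] = [N₂O]₀ × e^(-kt)
Step 2: [N₂O] = 0.24 × e^(-0.026 × 5)
Step 3: [N₂O] = 0.24 × e^(-0.13)
Step 4: [N₂O] = 0.24 × 0.878095 = 0.2107 M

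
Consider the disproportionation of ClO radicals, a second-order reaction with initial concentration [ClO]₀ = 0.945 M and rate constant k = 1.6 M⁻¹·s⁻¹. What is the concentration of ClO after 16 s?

0.03751 M

Step 1: For a second-order reaction: 1/[ClO] = 1/[ClO]₀ + kt
Step 2: 1/[ClO] = 1/0.945 + 1.6 × 16
Step 3: 1/[ClO] = 1.058 + 25.6 = 26.66
Step 4: [ClO] = 1/26.66 = 0.03751 M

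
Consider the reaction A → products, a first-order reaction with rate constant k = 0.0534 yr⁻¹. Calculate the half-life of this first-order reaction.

12.98 yr

Step 1: For a first-order reaction, t₁/₂ = ln(2)/k
Step 2: t₁/₂ = ln(2)/0.0534
Step 3: t₁/₂ = 0.6931/0.0534 = 12.98 yr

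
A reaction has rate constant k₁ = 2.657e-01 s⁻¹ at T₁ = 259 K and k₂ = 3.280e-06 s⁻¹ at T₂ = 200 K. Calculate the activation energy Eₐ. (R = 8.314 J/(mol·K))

82.5 kJ/mol

Step 1: Use the two-temperature Arrhenius form: ln(k₂/k₁) = -Eₐ/R × (1/T₂ - 1/T₁)
Step 2: ln(k₂/k₁) = ln(3.280e-06/2.657e-01) = ln(1.23447e-05) = -11.3023
Step 3: 1/T₂ - 1/T₁ = 1/200 - 1/259 = 1.138996e-03 K⁻¹
Step 4: Eₐ = -R × ln(k₂/k₁) / (1/T₂ - 1/T₁) = -8.314 × -11.3023 / 1.138996e-03
Step 5: Eₐ = 8.2500e+04 J/mol = 82.5 kJ/mol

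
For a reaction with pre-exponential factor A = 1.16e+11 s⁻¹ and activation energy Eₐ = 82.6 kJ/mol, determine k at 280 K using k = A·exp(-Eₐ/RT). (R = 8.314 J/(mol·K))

4.52e-05 s⁻¹

Step 1: Use the Arrhenius equation: k = A × exp(-Eₐ/RT)
Step 2: Convert Eₐ to J/mol: 82.6 kJ/mol = 82600 J/mol
Step 3: Calculate the exponent: -Eₐ/(RT) = -82600/(8.314 × 280) = -35.48232
Step 4: k = 1.16e+11 × exp(-35.48232)
Step 5: k = 1.16e+11 × 3.89246e-16 = 4.5153e-05 s⁻¹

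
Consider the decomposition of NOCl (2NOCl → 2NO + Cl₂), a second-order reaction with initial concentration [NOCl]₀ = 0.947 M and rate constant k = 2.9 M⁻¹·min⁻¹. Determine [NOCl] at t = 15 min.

0.02244 M

Step 1: For a second-order reaction: 1/[NOCl] = 1/[NOCl]₀ + kt
Step 2: 1/[NOCl] = 1/0.947 + 2.9 × 15
Step 3: 1/[NOCl] = 1.056 + 43.5 = 44.56
Step 4: [NOCl] = 1/44.56 = 0.02244 M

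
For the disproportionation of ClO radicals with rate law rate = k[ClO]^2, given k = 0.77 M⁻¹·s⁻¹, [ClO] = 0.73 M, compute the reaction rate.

0.4103 M/s

Step 1: Identify the rate law: rate = k[ClO]^2
Step 2: Substitute values: rate = 0.77 × (0.73)^2
Step 3: Calculate: rate = 0.77 × 0.5329 = 0.410333 M/s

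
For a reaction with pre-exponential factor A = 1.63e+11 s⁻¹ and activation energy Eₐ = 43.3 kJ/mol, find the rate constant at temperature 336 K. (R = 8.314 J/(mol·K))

3.02e+04 s⁻¹

Step 1: Use the Arrhenius equation: k = A × exp(-Eₐ/RT)
Step 2: Convert Eₐ to J/mol: 43.3 kJ/mol = 43300 J/mol
Step 3: Calculate the exponent: -Eₐ/(RT) = -43300/(8.314 × 336) = -15.50025
Step 4: k = 1.63e+11 × exp(-15.50025)
Step 5: k = 1.63e+11 × 1.85493e-07 = 3.0235e+04 s⁻¹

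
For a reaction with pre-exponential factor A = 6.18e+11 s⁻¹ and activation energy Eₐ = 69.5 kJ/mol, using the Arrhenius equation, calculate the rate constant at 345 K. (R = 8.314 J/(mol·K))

1.85e+01 s⁻¹

Step 1: Use the Arrhenius equation: k = A × exp(-Eₐ/RT)
Step 2: Convert Eₐ to J/mol: 69.5 kJ/mol = 69500 J/mol
Step 3: Calculate the exponent: -Eₐ/(RT) = -69500/(8.314 × 345) = -24.23013
Step 4: k = 6.18e+11 × exp(-24.23013)
Step 5: k = 6.18e+11 × 2.99908e-11 = 1.8534e+01 s⁻¹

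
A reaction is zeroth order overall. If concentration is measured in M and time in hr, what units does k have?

M·hr⁻¹

Step 1: For overall order n, rate = k × (concentration)^n.
Step 2: Rate has units M·hr⁻¹; concentration term has units M^0.
Step 3: k = rate / (concentration)^n, so units of k = M^(1-0)·hr⁻¹ = M·hr⁻¹.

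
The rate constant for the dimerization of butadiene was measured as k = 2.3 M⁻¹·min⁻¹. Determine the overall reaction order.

second order (2)

Step 1: The units of k for an nth-order reaction are (concentration)^(1-n)·(time)⁻¹.
Step 2: Here k has units M⁻¹·min⁻¹, so the concentration exponent is -1.
Step 3: 1 - n = -1 ⇒ n = 2. The reaction is second order.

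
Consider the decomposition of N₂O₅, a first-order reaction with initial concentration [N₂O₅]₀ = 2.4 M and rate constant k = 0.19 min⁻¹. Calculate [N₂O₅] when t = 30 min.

0.00803 M

Step 1: For a first-order reaction: [N₂O₅] = [N₂O₅]₀ × e^(-kt)
Step 2: [N₂O₅] = 2.4 × e^(-0.19 × 30)
Step 3: [N₂O₅] = 2.4 × e^(-5.7)
Step 4: [N₂O₅] = 2.4 × 0.00334597 = 0.00803 M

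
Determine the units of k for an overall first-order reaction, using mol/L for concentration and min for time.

min⁻¹

Step 1: For overall order n, rate = k × (concentration)^n.
Step 2: Rate has units mol/L·min⁻¹; concentration term has units (mol/L)^1.
Step 3: k = rate / (concentration)^n, so units of k = (mol/L)^(1-1)·min⁻¹ = min⁻¹.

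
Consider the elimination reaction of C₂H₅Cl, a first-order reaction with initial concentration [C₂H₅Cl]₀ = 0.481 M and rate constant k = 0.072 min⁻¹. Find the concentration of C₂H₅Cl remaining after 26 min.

0.07399 M

Step 1: For a first-order reaction: [C₂H₅Cl] = [C₂H₅Cl]₀ × e^(-kt)
Step 2: [C₂H₅Cl] = 0.481 × e^(-0.072 × 26)
Step 3: [C₂H₅Cl] = 0.481 × e^(-1.872)
Step 4: [C₂H₅Cl] = 0.481 × 0.153816 = 0.07399 M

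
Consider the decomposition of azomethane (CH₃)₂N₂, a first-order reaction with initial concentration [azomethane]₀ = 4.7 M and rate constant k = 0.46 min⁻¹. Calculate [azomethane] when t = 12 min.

0.01883 M

Step 1: For a first-order reaction: [azomethane] = [azomethane]₀ × e^(-kt)
Step 2: [azomethane] = 4.7 × e^(-0.46 × 12)
Step 3: [azomethane] = 4.7 × e^(-5.52)
Step 4: [azomethane] = 4.7 × 0.00400585 = 0.01883 M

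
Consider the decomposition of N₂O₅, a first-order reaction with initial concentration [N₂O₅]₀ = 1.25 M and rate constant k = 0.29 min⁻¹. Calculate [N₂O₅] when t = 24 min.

0.001186 M

Step 1: For a first-order reaction: [N₂O₅] = [N₂O₅]₀ × e^(-kt)
Step 2: [N₂O₅] = 1.25 × e^(-0.29 × 24)
Step 3: [N₂O₅] = 1.25 × e^(-6.96)
Step 4: [N₂O₅] = 1.25 × 0.000949097 = 0.001186 M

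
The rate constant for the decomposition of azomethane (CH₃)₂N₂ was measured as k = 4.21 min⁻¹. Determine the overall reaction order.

first order (1)

Step 1: The units of k for an nth-order reaction are (concentration)^(1-n)·(time)⁻¹.
Step 2: Here k has units min⁻¹, so the concentration exponent is 0.
Step 3: 1 - n = 0 ⇒ n = 1. The reaction is first order.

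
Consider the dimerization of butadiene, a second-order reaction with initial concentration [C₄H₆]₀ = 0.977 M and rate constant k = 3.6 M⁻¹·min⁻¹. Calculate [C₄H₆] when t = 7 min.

0.03813 M

Step 1: For a second-order reaction: 1/[C₄H₆] = 1/[C₄H₆]₀ + kt
Step 2: 1/[C₄H₆] = 1/0.977 + 3.6 × 7
Step 3: 1/[C₄H₆] = 1.024 + 25.2 = 26.22
Step 4: [C₄H₆] = 1/26.22 = 0.03813 M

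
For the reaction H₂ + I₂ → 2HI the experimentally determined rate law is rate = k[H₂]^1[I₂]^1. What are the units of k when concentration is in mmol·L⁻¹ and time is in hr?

(mmol·L⁻¹)⁻¹·hr⁻¹

Step 1: Overall order = 1 + 1 = 2.
Step 2: rate has units mmol·L⁻¹·hr⁻¹; [H₂]^1[I₂]^1 has units (mmol·L⁻¹)^2.
Step 3: k = rate/([H₂]^1[I₂]^1), so units of k = (mmol·L⁻¹)^(1-2)·hr⁻¹ = (mmol·L⁻¹)⁻¹·hr⁻¹.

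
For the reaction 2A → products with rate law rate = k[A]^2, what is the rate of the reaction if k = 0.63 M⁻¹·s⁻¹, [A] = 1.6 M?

1.613 M/s

Step 1: Identify the rate law: rate = k[A]^2
Step 2: Substitute values: rate = 0.63 × (1.6)^2
Step 3: Calculate: rate = 0.63 × 2.56 = 1.6128 M/s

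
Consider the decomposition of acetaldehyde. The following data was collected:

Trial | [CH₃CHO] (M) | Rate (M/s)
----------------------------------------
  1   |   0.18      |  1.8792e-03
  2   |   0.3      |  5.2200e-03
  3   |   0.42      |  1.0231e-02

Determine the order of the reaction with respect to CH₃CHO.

second order (2)

Step 1: Compare trials to find order n where rate₂/rate₁ = ([CH₃CHO]₂/[CH₃CHO]₁)^n
Step 2: rate₂/rate₁ = 5.2200e-03/1.8792e-03 = 2.778
Step 3: [CH₃CHO]₂/[CH₃CHO]₁ = 0.3/0.18 = 1.667
Step 4: n = ln(2.778)/ln(1.667) = 2.00 ≈ 2
Step 5: The reaction is second order in CH₃CHO.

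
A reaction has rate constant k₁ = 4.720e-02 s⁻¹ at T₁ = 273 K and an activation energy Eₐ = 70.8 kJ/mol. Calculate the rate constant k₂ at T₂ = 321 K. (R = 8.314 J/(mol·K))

5.008e+00 s⁻¹

Step 1: Use the two-temperature Arrhenius form: ln(k₂/k₁) = -Eₐ/R × (1/T₂ - 1/T₁)
Step 2: Convert Eₐ to J/mol: 70.8 kJ/mol = 70800 J/mol
Step 3: 1/T₂ - 1/T₁ = 1/321 - 1/273 = -5.477389e-04 K⁻¹
Step 4: ln(k₂/k₁) = -70800/8.314 × -5.477389e-04 = 4.66441
Step 5: k₂ = k₁ × exp(4.66441) = 4.720e-02 × 1.06103e+02 = 5.008e+00 s⁻¹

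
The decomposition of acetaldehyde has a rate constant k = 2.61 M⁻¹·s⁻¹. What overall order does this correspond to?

second order (2)

Step 1: The units of k for an nth-order reaction are (concentration)^(1-n)·(time)⁻¹.
Step 2: Here k has units M⁻¹·s⁻¹, so the concentration exponent is -1.
Step 3: 1 - n = -1 ⇒ n = 2. The reaction is second order.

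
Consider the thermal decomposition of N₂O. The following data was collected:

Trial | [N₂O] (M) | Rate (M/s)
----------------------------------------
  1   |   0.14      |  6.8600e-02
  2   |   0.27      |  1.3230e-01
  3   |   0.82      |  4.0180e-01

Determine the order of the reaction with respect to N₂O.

first order (1)

Step 1: Compare trials to find order n where rate₂/rate₁ = ([N₂O]₂/[N₂O]₁)^n
Step 2: rate₂/rate₁ = 1.3230e-01/6.8600e-02 = 1.929
Step 3: [N₂O]₂/[N₂O]₁ = 0.27/0.14 = 1.929
Step 4: n = ln(1.929)/ln(1.929) = 1.00 ≈ 1
Step 5: The reaction is first order in N₂O.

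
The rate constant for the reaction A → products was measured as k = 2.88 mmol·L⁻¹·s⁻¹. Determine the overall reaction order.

zeroth order (0)

Step 1: The units of k for an nth-order reaction are (concentration)^(1-n)·(time)⁻¹.
Step 2: Here k has units mmol·L⁻¹·s⁻¹, so the concentration exponent is 1.
Step 3: 1 - n = 1 ⇒ n = 0. The reaction is zeroth order.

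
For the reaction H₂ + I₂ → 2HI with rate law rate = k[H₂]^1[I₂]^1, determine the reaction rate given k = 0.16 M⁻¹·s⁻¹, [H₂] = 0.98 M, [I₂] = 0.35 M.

0.05488 M/s

Step 1: The rate law is rate = k[H₂]^1[I₂]^1
Step 2: Substitute: rate = 0.16 × (0.98)^1 × (0.35)^1
Step 3: rate = 0.16 × 0.98 × 0.35 = 0.05488 M/s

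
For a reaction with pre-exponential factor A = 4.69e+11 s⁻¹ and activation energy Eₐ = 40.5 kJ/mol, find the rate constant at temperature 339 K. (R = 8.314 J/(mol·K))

2.69e+05 s⁻¹

Step 1: Use the Arrhenius equation: k = A × exp(-Eₐ/RT)
Step 2: Convert Eₐ to J/mol: 40.5 kJ/mol = 40500 J/mol
Step 3: Calculate the exponent: -Eₐ/(RT) = -40500/(8.314 × 339) = -14.36962
Step 4: k = 4.69e+11 × exp(-14.36962)
Step 5: k = 4.69e+11 × 5.74584e-07 = 2.6948e+05 s⁻¹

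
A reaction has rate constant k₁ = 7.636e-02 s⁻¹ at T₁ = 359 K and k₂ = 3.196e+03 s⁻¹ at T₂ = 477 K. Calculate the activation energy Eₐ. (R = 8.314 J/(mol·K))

128.4 kJ/mol

Step 1: Use the two-temperature Arrhenius form: ln(k₂/k₁) = -Eₐ/R × (1/T₂ - 1/T₁)
Step 2: ln(k₂/k₁) = ln(3.196e+03/7.636e-02) = ln(41854.4) = 10.642
Step 3: 1/T₂ - 1/T₁ = 1/477 - 1/359 = -6.890793e-04 K⁻¹
Step 4: Eₐ = -R × ln(k₂/k₁) / (1/T₂ - 1/T₁) = -8.314 × 10.642 / -6.890793e-04
Step 5: Eₐ = 1.2840e+05 J/mol = 128.4 kJ/mol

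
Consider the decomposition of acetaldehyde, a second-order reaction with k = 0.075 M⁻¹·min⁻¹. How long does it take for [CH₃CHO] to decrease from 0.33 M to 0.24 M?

15.15 min

Step 1: For second-order: t = (1/[CH₃CHO] - 1/[CH₃CHO]₀)/k
Step 2: t = (1/0.24 - 1/0.33)/0.075
Step 3: t = (4.167 - 3.03)/0.075
Step 4: t = 1.136/0.075 = 15.15 min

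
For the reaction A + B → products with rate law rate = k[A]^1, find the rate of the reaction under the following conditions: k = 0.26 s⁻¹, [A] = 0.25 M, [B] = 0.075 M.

0.065 M/s

Step 1: The rate law is rate = k[A]^1
Step 2: Note that the rate does not depend on [B] (zero order in B).
Step 3: rate = 0.26 × (0.25)^1 = 0.065 M/s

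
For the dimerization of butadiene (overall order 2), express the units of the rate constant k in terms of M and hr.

M⁻¹·hr⁻¹

Step 1: For overall order n, rate = k × (concentration)^n.
Step 2: Rate has units M·hr⁻¹; concentration term has units M^2.
Step 3: k = rate / (concentration)^n, so units of k = M^(1-2)·hr⁻¹ = M⁻¹·hr⁻¹.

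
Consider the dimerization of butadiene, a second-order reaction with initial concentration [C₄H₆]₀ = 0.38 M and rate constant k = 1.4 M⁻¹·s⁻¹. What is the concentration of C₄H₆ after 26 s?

0.02562 M

Step 1: For a second-order reaction: 1/[C₄H₆] = 1/[C₄H₆]₀ + kt
Step 2: 1/[C₄H₆] = 1/0.38 + 1.4 × 26
Step 3: 1/[C₄H₆] = 2.632 + 36.4 = 39.03
Step 4: [C₄H₆] = 1/39.03 = 0.02562 M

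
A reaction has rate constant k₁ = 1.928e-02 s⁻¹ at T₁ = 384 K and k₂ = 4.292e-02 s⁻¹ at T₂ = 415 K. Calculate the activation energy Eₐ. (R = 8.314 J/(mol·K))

34.2 kJ/mol

Step 1: Use the two-temperature Arrhenius form: ln(k₂/k₁) = -Eₐ/R × (1/T₂ - 1/T₁)
Step 2: ln(k₂/k₁) = ln(4.292e-02/1.928e-02) = ln(2.22614) = 0.80027
Step 3: 1/T₂ - 1/T₁ = 1/415 - 1/384 = -1.945281e-04 K⁻¹
Step 4: Eₐ = -R × ln(k₂/k₁) / (1/T₂ - 1/T₁) = -8.314 × 0.80027 / -1.945281e-04
Step 5: Eₐ = 3.4203e+04 J/mol = 34.2 kJ/mol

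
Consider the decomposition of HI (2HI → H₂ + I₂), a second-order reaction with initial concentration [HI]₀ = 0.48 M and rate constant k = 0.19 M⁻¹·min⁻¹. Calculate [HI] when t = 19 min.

0.1756 M

Step 1: For a second-order reaction: 1/[HI] = 1/[HI]₀ + kt
Step 2: 1/[HI] = 1/0.48 + 0.19 × 19
Step 3: 1/[HI] = 2.083 + 3.61 = 5.693
Step 4: [HI] = 1/5.693 = 0.1756 M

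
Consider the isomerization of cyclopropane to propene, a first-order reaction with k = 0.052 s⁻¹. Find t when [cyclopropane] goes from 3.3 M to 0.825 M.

26.66 s

Step 1: For first-order: t = ln([cyclopropane]₀/[cyclopropane])/k
Step 2: t = ln(3.3/0.825)/0.052
Step 3: t = ln(4)/0.052
Step 4: t = 1.386/0.052 = 26.66 s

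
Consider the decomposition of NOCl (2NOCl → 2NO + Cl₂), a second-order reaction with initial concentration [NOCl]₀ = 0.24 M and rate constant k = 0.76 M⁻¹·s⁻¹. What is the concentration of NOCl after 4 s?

0.1388 M

Step 1: For a second-order reaction: 1/[NOCl] = 1/[NOCl]₀ + kt
Step 2: 1/[NOCl] = 1/0.24 + 0.76 × 4
Step 3: 1/[NOCl] = 4.167 + 3.04 = 7.207
Step 4: [NOCl] = 1/7.207 = 0.1388 M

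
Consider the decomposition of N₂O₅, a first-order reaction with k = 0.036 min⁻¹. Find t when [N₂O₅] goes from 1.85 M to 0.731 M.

25.79 min

Step 1: For first-order: t = ln([N₂O₅]₀/[N₂O₅])/k
Step 2: t = ln(1.85/0.731)/0.036
Step 3: t = ln(2.531)/0.036
Step 4: t = 0.9285/0.036 = 25.79 min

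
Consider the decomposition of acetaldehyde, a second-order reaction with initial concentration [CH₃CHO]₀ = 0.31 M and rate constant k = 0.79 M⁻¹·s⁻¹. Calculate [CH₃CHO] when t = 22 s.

0.04853 M

Step 1: For a second-order reaction: 1/[CH₃CHO] = 1/[CH₃CHO]₀ + kt
Step 2: 1/[CH₃CHO] = 1/0.31 + 0.79 × 22
Step 3: 1/[CH₃CHO] = 3.226 + 17.38 = 20.61
Step 4: [CH₃CHO] = 1/20.61 = 0.04853 M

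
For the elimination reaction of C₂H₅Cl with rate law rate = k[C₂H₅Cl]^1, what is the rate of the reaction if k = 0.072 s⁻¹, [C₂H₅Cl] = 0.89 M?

0.06408 M/s

Step 1: Identify the rate law: rate = k[C₂H₅Cl]^1
Step 2: Substitute values: rate = 0.072 × (0.89)^1
Step 3: Calculate: rate = 0.072 × 0.89 = 0.06408 M/s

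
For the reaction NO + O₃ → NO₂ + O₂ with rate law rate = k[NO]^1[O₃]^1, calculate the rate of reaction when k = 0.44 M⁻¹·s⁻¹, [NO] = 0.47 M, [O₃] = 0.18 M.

0.03722 M/s

Step 1: The rate law is rate = k[NO]^1[O₃]^1
Step 2: Substitute: rate = 0.44 × (0.47)^1 × (0.18)^1
Step 3: rate = 0.44 × 0.47 × 0.18 = 0.037224 M/s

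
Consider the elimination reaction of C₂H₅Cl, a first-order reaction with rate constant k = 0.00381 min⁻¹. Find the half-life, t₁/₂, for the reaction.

181.9 min

Step 1: For a first-order reaction, t₁/₂ = ln(2)/k
Step 2: t₁/₂ = ln(2)/0.00381
Step 3: t₁/₂ = 0.6931/0.00381 = 181.9 min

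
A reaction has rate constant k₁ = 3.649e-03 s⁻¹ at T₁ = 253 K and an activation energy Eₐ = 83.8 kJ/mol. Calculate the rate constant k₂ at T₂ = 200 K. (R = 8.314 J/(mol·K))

9.487e-08 s⁻¹

Step 1: Use the two-temperature Arrhenius form: ln(k₂/k₁) = -Eₐ/R × (1/T₂ - 1/T₁)
Step 2: Convert Eₐ to J/mol: 83.8 kJ/mol = 83800 J/mol
Step 3: 1/T₂ - 1/T₁ = 1/200 - 1/253 = 1.047431e-03 K⁻¹
Step 4: ln(k₂/k₁) = -83800/8.314 × 1.047431e-03 = -10.55746
Step 5: k₂ = k₁ × exp(-10.55746) = 3.649e-03 × 2.59988e-05 = 9.487e-08 s⁻¹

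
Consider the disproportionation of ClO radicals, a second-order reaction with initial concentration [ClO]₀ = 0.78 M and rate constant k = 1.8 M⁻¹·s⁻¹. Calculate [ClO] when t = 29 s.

0.0187 M

Step 1: For a second-order reaction: 1/[ClO] = 1/[ClO]₀ + kt
Step 2: 1/[ClO] = 1/0.78 + 1.8 × 29
Step 3: 1/[ClO] = 1.282 + 52.2 = 53.48
Step 4: [ClO] = 1/53.48 = 0.0187 M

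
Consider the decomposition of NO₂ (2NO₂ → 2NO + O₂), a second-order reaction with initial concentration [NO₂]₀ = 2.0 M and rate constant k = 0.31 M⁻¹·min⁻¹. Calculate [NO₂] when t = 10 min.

0.2778 M

Step 1: For a second-order reaction: 1/[NO₂] = 1/[NO₂]₀ + kt
Step 2: 1/[NO₂] = 1/2.0 + 0.31 × 10
Step 3: 1/[NO₂] = 0.5 + 3.1 = 3.6
Step 4: [NO₂] = 1/3.6 = 0.2778 M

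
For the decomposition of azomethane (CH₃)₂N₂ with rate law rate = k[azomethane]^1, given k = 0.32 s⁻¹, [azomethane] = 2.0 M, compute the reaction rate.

0.64 M/s

Step 1: Identify the rate law: rate = k[azomethane]^1
Step 2: Substitute values: rate = 0.32 × (2.0)^1
Step 3: Calculate: rate = 0.32 × 2 = 0.64 M/s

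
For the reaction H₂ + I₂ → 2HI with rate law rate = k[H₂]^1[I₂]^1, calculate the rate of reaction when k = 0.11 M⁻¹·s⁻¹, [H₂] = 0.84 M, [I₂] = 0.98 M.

0.09055 M/s

Step 1: The rate law is rate = k[H₂]^1[I₂]^1
Step 2: Substitute: rate = 0.11 × (0.84)^1 × (0.98)^1
Step 3: rate = 0.11 × 0.84 × 0.98 = 0.090552 M/s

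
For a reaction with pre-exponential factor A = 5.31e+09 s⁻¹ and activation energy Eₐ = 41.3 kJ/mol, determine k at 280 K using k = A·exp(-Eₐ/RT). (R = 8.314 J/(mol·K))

1.05e+02 s⁻¹

Step 1: Use the Arrhenius equation: k = A × exp(-Eₐ/RT)
Step 2: Convert Eₐ to J/mol: 41.3 kJ/mol = 41300 J/mol
Step 3: Calculate the exponent: -Eₐ/(RT) = -41300/(8.314 × 280) = -17.74116
Step 4: k = 5.31e+09 × exp(-17.74116)
Step 5: k = 5.31e+09 × 1.97293e-08 = 1.0476e+02 s⁻¹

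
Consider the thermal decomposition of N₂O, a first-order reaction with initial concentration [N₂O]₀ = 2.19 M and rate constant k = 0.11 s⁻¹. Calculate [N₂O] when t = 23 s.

0.1745 M

Step 1: For a first-order reaction: [N₂O] = [N₂O]₀ × e^(-kt)
Step 2: [N₂O] = 2.19 × e^(-0.11 × 23)
Step 3: [N₂O] = 2.19 × e^(-2.53)
Step 4: [N₂O] = 2.19 × 0.079659 = 0.1745 M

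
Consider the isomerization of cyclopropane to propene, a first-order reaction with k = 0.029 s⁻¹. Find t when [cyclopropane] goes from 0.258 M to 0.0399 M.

64.36 s

Step 1: For first-order: t = ln([cyclopropane]₀/[cyclopropane])/k
Step 2: t = ln(0.258/0.0399)/0.029
Step 3: t = ln(6.466)/0.029
Step 4: t = 1.867/0.029 = 64.36 s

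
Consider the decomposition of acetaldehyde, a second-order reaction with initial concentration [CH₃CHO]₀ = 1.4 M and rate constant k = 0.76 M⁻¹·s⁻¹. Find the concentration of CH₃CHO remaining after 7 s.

0.1657 M

Step 1: For a second-order reaction: 1/[CH₃CHO] = 1/[CH₃CHO]₀ + kt
Step 2: 1/[CH₃CHO] = 1/1.4 + 0.76 × 7
Step 3: 1/[CH₃CHO] = 0.7143 + 5.32 = 6.034
Step 4: [CH₃CHO] = 1/6.034 = 0.1657 M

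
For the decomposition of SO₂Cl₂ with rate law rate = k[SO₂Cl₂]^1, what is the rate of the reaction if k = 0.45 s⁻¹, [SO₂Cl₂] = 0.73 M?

0.3285 M/s

Step 1: Identify the rate law: rate = k[SO₂Cl₂]^1
Step 2: Substitute values: rate = 0.45 × (0.73)^1
Step 3: Calculate: rate = 0.45 × 0.73 = 0.3285 M/s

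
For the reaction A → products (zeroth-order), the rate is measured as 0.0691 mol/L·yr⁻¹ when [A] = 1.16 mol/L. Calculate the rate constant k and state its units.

0.0691 mol/L·yr⁻¹

Step 1: For a zeroth-order reaction, rate = k (independent of concentration).
Step 2: k = rate = 0.0691 mol/L·yr⁻¹.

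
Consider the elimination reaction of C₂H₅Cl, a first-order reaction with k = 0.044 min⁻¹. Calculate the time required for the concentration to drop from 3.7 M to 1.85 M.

15.75 min

Step 1: For first-order: t = ln([C₂H₅Cl]₀/[C₂H₅Cl])/k
Step 2: t = ln(3.7/1.85)/0.044
Step 3: t = ln(2)/0.044
Step 4: t = 0.6931/0.044 = 15.75 min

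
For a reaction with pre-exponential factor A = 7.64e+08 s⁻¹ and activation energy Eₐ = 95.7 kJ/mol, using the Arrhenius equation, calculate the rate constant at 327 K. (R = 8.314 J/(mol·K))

3.94e-07 s⁻¹

Step 1: Use the Arrhenius equation: k = A × exp(-Eₐ/RT)
Step 2: Convert Eₐ to J/mol: 95.7 kJ/mol = 95700 J/mol
Step 3: Calculate the exponent: -Eₐ/(RT) = -95700/(8.314 × 327) = -35.20093
Step 4: k = 7.64e+08 × exp(-35.20093)
Step 5: k = 7.64e+08 × 5.15739e-16 = 3.9402e-07 s⁻¹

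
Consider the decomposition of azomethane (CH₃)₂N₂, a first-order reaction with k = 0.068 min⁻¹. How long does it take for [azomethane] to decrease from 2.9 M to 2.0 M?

5.464 min

Step 1: For first-order: t = ln([azomethane]₀/[azomethane])/k
Step 2: t = ln(2.9/2.0)/0.068
Step 3: t = ln(1.45)/0.068
Step 4: t = 0.3716/0.068 = 5.464 min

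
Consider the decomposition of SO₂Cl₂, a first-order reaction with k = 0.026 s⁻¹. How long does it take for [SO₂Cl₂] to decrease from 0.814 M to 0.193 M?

55.36 s

Step 1: For first-order: t = ln([SO₂Cl₂]₀/[SO₂Cl₂])/k
Step 2: t = ln(0.814/0.193)/0.026
Step 3: t = ln(4.218)/0.026
Step 4: t = 1.439/0.026 = 55.36 s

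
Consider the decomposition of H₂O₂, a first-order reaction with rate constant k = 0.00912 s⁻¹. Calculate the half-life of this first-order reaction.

76 s

Step 1: For a first-order reaction, t₁/₂ = ln(2)/k
Step 2: t₁/₂ = ln(2)/0.00912
Step 3: t₁/₂ = 0.6931/0.00912 = 76 s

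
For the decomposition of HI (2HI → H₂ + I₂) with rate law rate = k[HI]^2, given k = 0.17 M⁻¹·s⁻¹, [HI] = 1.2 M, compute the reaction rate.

0.2448 M/s

Step 1: Identify the rate law: rate = k[HI]^2
Step 2: Substitute values: rate = 0.17 × (1.2)^2
Step 3: Calculate: rate = 0.17 × 1.44 = 0.2448 M/s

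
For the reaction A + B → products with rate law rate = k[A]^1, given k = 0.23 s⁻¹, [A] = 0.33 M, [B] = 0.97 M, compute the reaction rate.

0.0759 M/s

Step 1: The rate law is rate = k[A]^1
Step 2: Note that the rate does not depend on [B] (zero order in B).
Step 3: rate = 0.23 × (0.33)^1 = 0.0759 M/s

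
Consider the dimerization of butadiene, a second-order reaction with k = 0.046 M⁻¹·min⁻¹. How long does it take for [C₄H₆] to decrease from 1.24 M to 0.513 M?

24.84 min

Step 1: For second-order: t = (1/[C₄H₆] - 1/[C₄H₆]₀)/k
Step 2: t = (1/0.513 - 1/1.24)/0.046
Step 3: t = (1.949 - 0.8065)/0.046
Step 4: t = 1.143/0.046 = 24.84 min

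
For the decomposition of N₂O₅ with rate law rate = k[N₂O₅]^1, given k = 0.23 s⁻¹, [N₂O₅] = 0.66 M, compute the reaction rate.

0.1518 M/s

Step 1: Identify the rate law: rate = k[N₂O₅]^1
Step 2: Substitute values: rate = 0.23 × (0.66)^1
Step 3: Calculate: rate = 0.23 × 0.66 = 0.1518 M/s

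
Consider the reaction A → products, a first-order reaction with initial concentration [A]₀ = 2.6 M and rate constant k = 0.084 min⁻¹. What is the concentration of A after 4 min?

1.858 M

Step 1: For a first-order reaction: [A] = [A]₀ × e^(-kt)
Step 2: [A] = 2.6 × e^(-0.084 × 4)
Step 3: [A] = 2.6 × e^(-0.336)
Step 4: [A] = 2.6 × 0.714623 = 1.858 M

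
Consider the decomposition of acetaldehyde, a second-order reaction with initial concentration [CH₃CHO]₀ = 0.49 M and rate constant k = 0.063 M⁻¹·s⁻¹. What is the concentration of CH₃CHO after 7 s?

0.4029 M

Step 1: For a second-order reaction: 1/[CH₃CHO] = 1/[CH₃CHO]₀ + kt
Step 2: 1/[CH₃CHO] = 1/0.49 + 0.063 × 7
Step 3: 1/[CH₃CHO] = 2.041 + 0.441 = 2.482
Step 4: [CH₃CHO] = 1/2.482 = 0.4029 M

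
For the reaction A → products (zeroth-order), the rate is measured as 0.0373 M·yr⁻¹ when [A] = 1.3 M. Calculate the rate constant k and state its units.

0.0373 M·yr⁻¹

Step 1: For a zeroth-order reaction, rate = k (independent of concentration).
Step 2: k = rate = 0.0373 M·yr⁻¹.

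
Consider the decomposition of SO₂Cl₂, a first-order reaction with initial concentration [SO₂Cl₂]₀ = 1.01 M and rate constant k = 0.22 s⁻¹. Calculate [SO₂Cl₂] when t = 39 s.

0.0001897 M

Step 1: For a first-order reaction: [SO₂Cl₂] = [SO₂Cl₂]₀ × e^(-kt)
Step 2: [SO₂Cl₂] = 1.01 × e^(-0.22 × 39)
Step 3: [SO₂Cl₂] = 1.01 × e^(-8.58)
Step 4: [SO₂Cl₂] = 1.01 × 0.000187825 = 0.0001897 M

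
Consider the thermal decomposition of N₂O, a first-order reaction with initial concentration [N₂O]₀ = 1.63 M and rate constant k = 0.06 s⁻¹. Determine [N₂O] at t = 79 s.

0.01424 M

Step 1: For a first-order reaction: [N₂O] = [N₂O]₀ × e^(-kt)
Step 2: [N₂O] = 1.63 × e^(-0.06 × 79)
Step 3: [N₂O] = 1.63 × e^(-4.74)
Step 4: [N₂O] = 1.63 × 0.00873865 = 0.01424 M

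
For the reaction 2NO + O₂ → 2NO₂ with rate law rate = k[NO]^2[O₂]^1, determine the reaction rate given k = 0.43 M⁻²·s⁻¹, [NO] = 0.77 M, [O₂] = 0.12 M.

0.03059 M/s

Step 1: The rate law is rate = k[NO]^2[O₂]^1
Step 2: Substitute: rate = 0.43 × (0.77)^2 × (0.12)^1
Step 3: rate = 0.43 × 0.5929 × 0.12 = 0.0305936 M/s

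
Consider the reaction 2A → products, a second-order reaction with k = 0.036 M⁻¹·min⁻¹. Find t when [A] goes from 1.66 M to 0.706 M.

22.61 min

Step 1: For second-order: t = (1/[A] - 1/[A]₀)/k
Step 2: t = (1/0.706 - 1/1.66)/0.036
Step 3: t = (1.416 - 0.6024)/0.036
Step 4: t = 0.814/0.036 = 22.61 min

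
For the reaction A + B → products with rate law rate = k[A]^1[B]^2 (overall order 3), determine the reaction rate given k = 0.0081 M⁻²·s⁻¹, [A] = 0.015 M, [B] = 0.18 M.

3.937e-06 M/s

Step 1: The rate law is rate = k[A]^1[B]^2, overall order = 1+2 = 3
Step 2: Substitute values: rate = 0.0081 × (0.015)^1 × (0.18)^2
Step 3: rate = 0.0081 × 0.015 × 0.0324 = 3.9366e-06 M/s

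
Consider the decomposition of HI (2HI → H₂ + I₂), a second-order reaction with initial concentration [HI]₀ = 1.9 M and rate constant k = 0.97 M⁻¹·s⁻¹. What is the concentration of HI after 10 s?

0.09779 M

Step 1: For a second-order reaction: 1/[HI] = 1/[HI]₀ + kt
Step 2: 1/[HI] = 1/1.9 + 0.97 × 10
Step 3: 1/[HI] = 0.5263 + 9.7 = 10.23
Step 4: [HI] = 1/10.23 = 0.09779 M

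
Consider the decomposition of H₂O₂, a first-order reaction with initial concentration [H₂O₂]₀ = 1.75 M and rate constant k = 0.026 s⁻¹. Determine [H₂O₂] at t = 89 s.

0.173 M

Step 1: For a first-order reaction: [H₂O₂] = [H₂O₂]₀ × e^(-kt)
Step 2: [H₂O₂] = 1.75 × e^(-0.026 × 89)
Step 3: [H₂O₂] = 1.75 × e^(-2.314)
Step 4: [H₂O₂] = 1.75 × 0.098865 = 0.173 M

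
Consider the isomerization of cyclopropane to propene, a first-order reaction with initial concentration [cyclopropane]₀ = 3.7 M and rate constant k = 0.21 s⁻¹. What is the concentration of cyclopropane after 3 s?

1.971 M

Step 1: For a first-order reaction: [cyclopropane] = [cyclopropane]₀ × e^(-kt)
Step 2: [cyclopropane] = 3.7 × e^(-0.21 × 3)
Step 3: [cyclopropane] = 3.7 × e^(-0.63)
Step 4: [cyclopropane] = 3.7 × 0.532592 = 1.971 M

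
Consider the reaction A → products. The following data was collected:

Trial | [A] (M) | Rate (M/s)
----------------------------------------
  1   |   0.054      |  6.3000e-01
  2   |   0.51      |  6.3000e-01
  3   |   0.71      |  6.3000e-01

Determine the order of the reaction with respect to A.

zeroth order (0)

Step 1: Compare trials - when concentration changes, rate stays constant.
Step 2: rate₂/rate₁ = 6.3000e-01/6.3000e-01 = 1
Step 3: [A]₂/[A]₁ = 0.51/0.054 = 9.444
Step 4: Since rate ratio ≈ (conc ratio)^0, the reaction is zeroth order.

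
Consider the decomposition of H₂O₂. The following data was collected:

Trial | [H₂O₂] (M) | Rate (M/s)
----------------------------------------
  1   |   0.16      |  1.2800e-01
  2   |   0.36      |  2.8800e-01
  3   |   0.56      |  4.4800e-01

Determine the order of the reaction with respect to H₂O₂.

first order (1)

Step 1: Compare trials to find order n where rate₂/rate₁ = ([H₂O₂]₂/[H₂O₂]₁)^n
Step 2: rate₂/rate₁ = 2.8800e-01/1.2800e-01 = 2.25
Step 3: [H₂O₂]₂/[H₂O₂]₁ = 0.36/0.16 = 2.25
Step 4: n = ln(2.25)/ln(2.25) = 1.00 ≈ 1
Step 5: The reaction is first order in H₂O₂.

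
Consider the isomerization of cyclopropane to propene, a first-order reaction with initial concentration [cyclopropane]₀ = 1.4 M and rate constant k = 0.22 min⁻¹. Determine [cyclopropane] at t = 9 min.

0.1933 M

Step 1: For a first-order reaction: [cyclopropane] = [cyclopropane]₀ × e^(-kt)
Step 2: [cyclopropane] = 1.4 × e^(-0.22 × 9)
Step 3: [cyclopropane] = 1.4 × e^(-1.98)
Step 4: [cyclopropane] = 1.4 × 0.138069 = 0.1933 M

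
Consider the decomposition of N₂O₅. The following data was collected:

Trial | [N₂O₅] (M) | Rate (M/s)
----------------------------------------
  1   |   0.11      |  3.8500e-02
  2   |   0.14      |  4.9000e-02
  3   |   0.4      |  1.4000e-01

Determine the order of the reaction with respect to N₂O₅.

first order (1)

Step 1: Compare trials to find order n where rate₂/rate₁ = ([N₂O₅]₂/[N₂O₅]₁)^n
Step 2: rate₂/rate₁ = 4.9000e-02/3.8500e-02 = 1.273
Step 3: [N₂O₅]₂/[N₂O₅]₁ = 0.14/0.11 = 1.273
Step 4: n = ln(1.273)/ln(1.273) = 1.00 ≈ 1
Step 5: The reaction is first order in N₂O₅.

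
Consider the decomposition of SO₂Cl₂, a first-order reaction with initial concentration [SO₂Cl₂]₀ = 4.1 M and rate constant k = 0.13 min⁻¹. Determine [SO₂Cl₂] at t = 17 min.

0.4498 M

Step 1: For a first-order reaction: [SO₂Cl₂] = [SO₂Cl₂]₀ × e^(-kt)
Step 2: [SO₂Cl₂] = 4.1 × e^(-0.13 × 17)
Step 3: [SO₂Cl₂] = 4.1 × e^(-2.21)
Step 4: [SO₂Cl₂] = 4.1 × 0.109701 = 0.4498 M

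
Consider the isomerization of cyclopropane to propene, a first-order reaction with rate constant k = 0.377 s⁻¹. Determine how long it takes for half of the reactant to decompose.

1.839 s

Step 1: For a first-order reaction, t₁/₂ = ln(2)/k
Step 2: t₁/₂ = ln(2)/0.377
Step 3: t₁/₂ = 0.6931/0.377 = 1.839 s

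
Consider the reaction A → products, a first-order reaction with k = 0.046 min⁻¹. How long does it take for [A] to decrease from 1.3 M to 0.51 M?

20.34 min

Step 1: For first-order: t = ln([A]₀/[A])/k
Step 2: t = ln(1.3/0.51)/0.046
Step 3: t = ln(2.549)/0.046
Step 4: t = 0.9357/0.046 = 20.34 min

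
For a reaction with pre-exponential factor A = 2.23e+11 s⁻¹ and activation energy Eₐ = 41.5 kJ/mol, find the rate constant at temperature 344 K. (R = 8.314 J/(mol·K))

1.11e+05 s⁻¹

Step 1: Use the Arrhenius equation: k = A × exp(-Eₐ/RT)
Step 2: Convert Eₐ to J/mol: 41.5 kJ/mol = 41500 J/mol
Step 3: Calculate the exponent: -Eₐ/(RT) = -41500/(8.314 × 344) = -14.51041
Step 4: k = 2.23e+11 × exp(-14.51041)
Step 5: k = 2.23e+11 × 4.99125e-07 = 1.1130e+05 s⁻¹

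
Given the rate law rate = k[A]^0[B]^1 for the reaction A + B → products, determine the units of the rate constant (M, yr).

yr⁻¹

Step 1: Overall order = 0 + 1 = 1.
Step 2: rate has units M·yr⁻¹; [A]^0[B]^1 has units M^1.
Step 3: k = rate/([A]^0[B]^1), so units of k = M^(1-1)·yr⁻¹ = yr⁻¹.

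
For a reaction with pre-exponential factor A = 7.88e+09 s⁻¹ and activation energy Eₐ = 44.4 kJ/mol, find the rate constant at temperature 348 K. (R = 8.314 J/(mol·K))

1.71e+03 s⁻¹

Step 1: Use the Arrhenius equation: k = A × exp(-Eₐ/RT)
Step 2: Convert Eₐ to J/mol: 44.4 kJ/mol = 44400 J/mol
Step 3: Calculate the exponent: -Eₐ/(RT) = -44400/(8.314 × 348) = -15.34595
Step 4: k = 7.88e+09 × exp(-15.34595)
Step 5: k = 7.88e+09 × 2.16441e-07 = 1.7056e+03 s⁻¹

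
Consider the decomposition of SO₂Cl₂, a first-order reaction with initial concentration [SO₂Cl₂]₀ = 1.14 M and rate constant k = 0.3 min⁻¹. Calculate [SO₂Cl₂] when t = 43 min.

2.848e-06 M

Step 1: For a first-order reaction: [SO₂Cl₂] = [SO₂Cl₂]₀ × e^(-kt)
Step 2: [SO₂Cl₂] = 1.14 × e^(-0.3 × 43)
Step 3: [SO₂Cl₂] = 1.14 × e^(-12.9)
Step 4: [SO₂Cl₂] = 1.14 × 2.49805e-06 = 2.848e-06 M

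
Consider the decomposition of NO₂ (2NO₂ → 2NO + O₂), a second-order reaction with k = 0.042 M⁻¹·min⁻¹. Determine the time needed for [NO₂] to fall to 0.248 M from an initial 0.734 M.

63.57 min

Step 1: For second-order: t = (1/[NO₂] - 1/[NO₂]₀)/k
Step 2: t = (1/0.248 - 1/0.734)/0.042
Step 3: t = (4.032 - 1.362)/0.042
Step 4: t = 2.67/0.042 = 63.57 min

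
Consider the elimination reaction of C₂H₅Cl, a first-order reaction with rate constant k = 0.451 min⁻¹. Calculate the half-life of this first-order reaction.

1.537 min

Step 1: For a first-order reaction, t₁/₂ = ln(2)/k
Step 2: t₁/₂ = ln(2)/0.451
Step 3: t₁/₂ = 0.6931/0.451 = 1.537 min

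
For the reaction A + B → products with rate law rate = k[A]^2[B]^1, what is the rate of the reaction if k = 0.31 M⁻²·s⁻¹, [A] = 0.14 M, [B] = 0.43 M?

0.002613 M/s

Step 1: The rate law is rate = k[A]^2[B]^1
Step 2: Substitute: rate = 0.31 × (0.14)^2 × (0.43)^1
Step 3: rate = 0.31 × 0.0196 × 0.43 = 0.00261268 M/s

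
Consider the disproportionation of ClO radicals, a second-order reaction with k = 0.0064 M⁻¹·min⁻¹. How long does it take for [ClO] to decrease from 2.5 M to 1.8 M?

24.31 min

Step 1: For second-order: t = (1/[ClO] - 1/[ClO]₀)/k
Step 2: t = (1/1.8 - 1/2.5)/0.0064
Step 3: t = (0.5556 - 0.4)/0.0064
Step 4: t = 0.1556/0.0064 = 24.31 min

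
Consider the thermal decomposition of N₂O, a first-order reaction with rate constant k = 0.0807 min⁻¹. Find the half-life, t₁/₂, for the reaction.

8.589 min

Step 1: For a first-order reaction, t₁/₂ = ln(2)/k
Step 2: t₁/₂ = ln(2)/0.0807
Step 3: t₁/₂ = 0.6931/0.0807 = 8.589 min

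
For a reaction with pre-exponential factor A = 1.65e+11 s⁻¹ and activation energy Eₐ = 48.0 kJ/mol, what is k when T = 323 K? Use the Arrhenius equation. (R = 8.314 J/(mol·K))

2.85e+03 s⁻¹

Step 1: Use the Arrhenius equation: k = A × exp(-Eₐ/RT)
Step 2: Convert Eₐ to J/mol: 48.0 kJ/mol = 48000 J/mol
Step 3: Calculate the exponent: -Eₐ/(RT) = -48000/(8.314 × 323) = -17.87429
Step 4: k = 1.65e+11 × exp(-17.87429)
Step 5: k = 1.65e+11 × 1.72701e-08 = 2.8496e+03 s⁻¹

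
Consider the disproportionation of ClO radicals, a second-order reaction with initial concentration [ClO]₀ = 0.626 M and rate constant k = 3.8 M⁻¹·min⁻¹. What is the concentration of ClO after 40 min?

0.006511 M

Step 1: For a second-order reaction: 1/[ClO] = 1/[ClO]₀ + kt
Step 2: 1/[ClO] = 1/0.626 + 3.8 × 40
Step 3: 1/[ClO] = 1.597 + 152 = 153.6
Step 4: [ClO] = 1/153.6 = 0.006511 M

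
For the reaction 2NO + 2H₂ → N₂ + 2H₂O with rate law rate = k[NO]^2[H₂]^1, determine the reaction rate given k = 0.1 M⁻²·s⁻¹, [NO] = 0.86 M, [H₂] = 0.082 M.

0.006065 M/s

Step 1: The rate law is rate = k[NO]^2[H₂]^1
Step 2: Substitute: rate = 0.1 × (0.86)^2 × (0.082)^1
Step 3: rate = 0.1 × 0.7396 × 0.082 = 0.00606472 M/s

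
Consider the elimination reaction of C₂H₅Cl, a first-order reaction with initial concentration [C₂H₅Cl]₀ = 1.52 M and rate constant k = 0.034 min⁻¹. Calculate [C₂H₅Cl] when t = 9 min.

1.119 M

Step 1: For a first-order reaction: [C₂H₅Cl] = [C₂H₅Cl]₀ × e^(-kt)
Step 2: [C₂H₅Cl] = 1.52 × e^(-0.034 × 9)
Step 3: [C₂H₅Cl] = 1.52 × e^(-0.306)
Step 4: [C₂H₅Cl] = 1.52 × 0.736387 = 1.119 M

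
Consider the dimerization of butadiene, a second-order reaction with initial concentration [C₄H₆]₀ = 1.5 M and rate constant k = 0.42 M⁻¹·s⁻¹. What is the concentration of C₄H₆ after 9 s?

0.2249 M

Step 1: For a second-order reaction: 1/[C₄H₆] = 1/[C₄H₆]₀ + kt
Step 2: 1/[C₄H₆] = 1/1.5 + 0.42 × 9
Step 3: 1/[C₄H₆] = 0.6667 + 3.78 = 4.447
Step 4: [C₄H₆] = 1/4.447 = 0.2249 M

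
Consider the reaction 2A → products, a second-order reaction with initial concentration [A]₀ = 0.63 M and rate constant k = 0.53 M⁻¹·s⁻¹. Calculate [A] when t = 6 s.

0.2098 M

Step 1: For a second-order reaction: 1/[A] = 1/[A]₀ + kt
Step 2: 1/[A] = 1/0.63 + 0.53 × 6
Step 3: 1/[A] = 1.587 + 3.18 = 4.767
Step 4: [A] = 1/4.767 = 0.2098 M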